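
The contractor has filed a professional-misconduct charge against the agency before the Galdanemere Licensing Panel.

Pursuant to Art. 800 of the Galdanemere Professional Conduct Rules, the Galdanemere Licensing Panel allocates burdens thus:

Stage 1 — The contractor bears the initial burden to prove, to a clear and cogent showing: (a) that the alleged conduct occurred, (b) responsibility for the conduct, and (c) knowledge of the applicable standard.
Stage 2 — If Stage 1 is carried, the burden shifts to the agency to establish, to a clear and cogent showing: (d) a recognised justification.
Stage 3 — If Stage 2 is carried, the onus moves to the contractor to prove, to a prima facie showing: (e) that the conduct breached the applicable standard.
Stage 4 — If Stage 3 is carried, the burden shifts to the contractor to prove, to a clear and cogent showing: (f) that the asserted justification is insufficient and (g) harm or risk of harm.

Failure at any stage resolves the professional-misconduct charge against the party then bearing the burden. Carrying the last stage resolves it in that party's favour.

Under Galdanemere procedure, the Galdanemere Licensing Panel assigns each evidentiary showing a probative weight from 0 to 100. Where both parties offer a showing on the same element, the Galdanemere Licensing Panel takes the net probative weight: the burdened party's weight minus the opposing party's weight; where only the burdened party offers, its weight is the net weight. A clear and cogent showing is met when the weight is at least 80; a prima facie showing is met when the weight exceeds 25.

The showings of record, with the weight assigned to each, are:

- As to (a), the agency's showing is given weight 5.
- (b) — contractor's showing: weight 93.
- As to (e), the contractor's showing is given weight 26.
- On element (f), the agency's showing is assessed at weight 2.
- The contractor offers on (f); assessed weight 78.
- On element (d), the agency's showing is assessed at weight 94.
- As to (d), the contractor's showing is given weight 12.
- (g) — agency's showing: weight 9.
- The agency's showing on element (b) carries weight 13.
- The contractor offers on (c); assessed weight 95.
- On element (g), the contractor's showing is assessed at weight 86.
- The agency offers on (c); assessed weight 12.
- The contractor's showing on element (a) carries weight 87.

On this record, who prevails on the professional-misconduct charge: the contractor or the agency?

agency

Stage 1 (contractor, a clear and cogent showing, weight is at least 80): (a) net 87−5=82 ≥ 80 — meets; (b) net 93−13=80 ≥ 80 — meets; (c) net 95−12=83 ≥ 80 — meets.
  All elements met. The burden passes to the agency.
Stage 2 (agency, a clear and cogent showing, weight is at least 80): (d) net 94−12=82 ≥ 80 — meets.
  Stage 2 is satisfied; the onus moves to the contractor.
Stage 3 (contractor, a prima facie showing, weight exceeds 25): (e) 26 > 25 — meets.
  Stage 3 is satisfied; the contractor continues to bear the burden.
Stage 4 (contractor, a clear and cogent showing, weight is at least 80): (f) net 78−2=76 < 80 — fails; (g) net 86−9=77 < 80 — fails.
  Not every element is met, so the contractor fails to carry Stage 4.
So the agency prevails.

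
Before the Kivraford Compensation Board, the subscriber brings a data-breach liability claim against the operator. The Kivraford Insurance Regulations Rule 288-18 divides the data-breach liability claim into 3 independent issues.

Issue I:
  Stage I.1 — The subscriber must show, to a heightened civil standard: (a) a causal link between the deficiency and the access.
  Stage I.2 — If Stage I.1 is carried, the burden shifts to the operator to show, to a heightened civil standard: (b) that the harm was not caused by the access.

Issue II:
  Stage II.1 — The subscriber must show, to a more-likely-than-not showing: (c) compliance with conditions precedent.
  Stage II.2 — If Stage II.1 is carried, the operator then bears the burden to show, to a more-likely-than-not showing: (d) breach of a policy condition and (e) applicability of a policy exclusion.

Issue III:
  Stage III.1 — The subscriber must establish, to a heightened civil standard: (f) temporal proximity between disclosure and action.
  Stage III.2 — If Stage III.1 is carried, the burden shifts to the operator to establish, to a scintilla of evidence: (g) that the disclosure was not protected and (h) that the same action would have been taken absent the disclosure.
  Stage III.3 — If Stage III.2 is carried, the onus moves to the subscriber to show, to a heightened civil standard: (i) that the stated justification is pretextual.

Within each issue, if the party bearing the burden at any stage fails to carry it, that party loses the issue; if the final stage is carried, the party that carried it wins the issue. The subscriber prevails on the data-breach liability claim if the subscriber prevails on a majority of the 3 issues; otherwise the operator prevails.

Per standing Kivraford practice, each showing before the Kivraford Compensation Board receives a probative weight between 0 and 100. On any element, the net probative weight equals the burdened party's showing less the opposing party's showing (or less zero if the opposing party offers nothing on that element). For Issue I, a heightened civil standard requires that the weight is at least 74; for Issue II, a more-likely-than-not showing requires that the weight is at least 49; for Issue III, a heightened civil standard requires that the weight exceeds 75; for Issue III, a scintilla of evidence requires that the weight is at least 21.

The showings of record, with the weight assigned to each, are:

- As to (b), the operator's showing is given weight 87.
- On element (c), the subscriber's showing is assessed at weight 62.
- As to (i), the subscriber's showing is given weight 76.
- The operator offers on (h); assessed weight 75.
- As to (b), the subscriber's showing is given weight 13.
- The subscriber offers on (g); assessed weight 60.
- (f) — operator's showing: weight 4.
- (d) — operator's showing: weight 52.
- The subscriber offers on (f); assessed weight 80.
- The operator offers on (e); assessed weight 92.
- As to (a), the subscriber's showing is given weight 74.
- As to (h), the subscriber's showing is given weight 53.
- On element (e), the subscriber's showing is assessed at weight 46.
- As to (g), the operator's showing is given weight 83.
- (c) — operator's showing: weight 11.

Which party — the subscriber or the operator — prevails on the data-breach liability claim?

— Issue I —
Stage I.1 (subscriber, a heightened civil standard, weight is at least 74): (a) 74 ≥ 74 — meets.
  All elements met. The burden passes to the operator.
Stage I.2 (operator, a heightened civil standard, weight is at least 74): (b) net 87−13=74 ≥ 74 — meets.
  The operator carries the last stage.
With every stage satisfied, the operator prevails on this issue.
— Issue II —
At Stage II.1 the subscriber must meet a more-likely-than-not showing (weight is at least 49): on (c) the weight is 62 less the opposing 11 gives net 51, which does reach 49, so (c) meets the standard.
  Stage II.1 is satisfied; the onus moves to the operator.
At Stage II.2 the operator must meet a more-likely-than-not showing (weight is at least 49): on (d) the weight is 52, which does reach 49, so (d) meets the standard; on (e) the weight is 92 less the opposing 46 gives net 46, < 49, so (e) does not meet the standard.
  Stage II.2 not carried; the operator fails its burden.
The analysis ends at Stage II.2; the subscriber prevails on this issue.
— Issue III —
Stage III.1 (subscriber, a heightened civil standard, weight exceeds 75): (f) net 80−4=76 > 75 — meets.
  Stage III.1 carried; the burden shifts to the operator.
Stage III.2 (operator, a scintilla of evidence, weight is at least 21): (g) net 83−60=23 ≥ 21 — meets; (h) net 75−53=22 ≥ 21 — meets.
  The operator carries Stage III.2; the subscriber now bears the burden.
Stage III.3 (subscriber, a heightened civil standard, weight exceeds 75): (i) 76 > 75 — meets.
  All elements met at the final stage.
With every stage satisfied, the subscriber prevails on this issue.
Per-issue: Issue I → operator; Issue II → subscriber; Issue III → subscriber. The subscriber must prevail on a majority of issues; overall, the subscriber prevails.

subscriber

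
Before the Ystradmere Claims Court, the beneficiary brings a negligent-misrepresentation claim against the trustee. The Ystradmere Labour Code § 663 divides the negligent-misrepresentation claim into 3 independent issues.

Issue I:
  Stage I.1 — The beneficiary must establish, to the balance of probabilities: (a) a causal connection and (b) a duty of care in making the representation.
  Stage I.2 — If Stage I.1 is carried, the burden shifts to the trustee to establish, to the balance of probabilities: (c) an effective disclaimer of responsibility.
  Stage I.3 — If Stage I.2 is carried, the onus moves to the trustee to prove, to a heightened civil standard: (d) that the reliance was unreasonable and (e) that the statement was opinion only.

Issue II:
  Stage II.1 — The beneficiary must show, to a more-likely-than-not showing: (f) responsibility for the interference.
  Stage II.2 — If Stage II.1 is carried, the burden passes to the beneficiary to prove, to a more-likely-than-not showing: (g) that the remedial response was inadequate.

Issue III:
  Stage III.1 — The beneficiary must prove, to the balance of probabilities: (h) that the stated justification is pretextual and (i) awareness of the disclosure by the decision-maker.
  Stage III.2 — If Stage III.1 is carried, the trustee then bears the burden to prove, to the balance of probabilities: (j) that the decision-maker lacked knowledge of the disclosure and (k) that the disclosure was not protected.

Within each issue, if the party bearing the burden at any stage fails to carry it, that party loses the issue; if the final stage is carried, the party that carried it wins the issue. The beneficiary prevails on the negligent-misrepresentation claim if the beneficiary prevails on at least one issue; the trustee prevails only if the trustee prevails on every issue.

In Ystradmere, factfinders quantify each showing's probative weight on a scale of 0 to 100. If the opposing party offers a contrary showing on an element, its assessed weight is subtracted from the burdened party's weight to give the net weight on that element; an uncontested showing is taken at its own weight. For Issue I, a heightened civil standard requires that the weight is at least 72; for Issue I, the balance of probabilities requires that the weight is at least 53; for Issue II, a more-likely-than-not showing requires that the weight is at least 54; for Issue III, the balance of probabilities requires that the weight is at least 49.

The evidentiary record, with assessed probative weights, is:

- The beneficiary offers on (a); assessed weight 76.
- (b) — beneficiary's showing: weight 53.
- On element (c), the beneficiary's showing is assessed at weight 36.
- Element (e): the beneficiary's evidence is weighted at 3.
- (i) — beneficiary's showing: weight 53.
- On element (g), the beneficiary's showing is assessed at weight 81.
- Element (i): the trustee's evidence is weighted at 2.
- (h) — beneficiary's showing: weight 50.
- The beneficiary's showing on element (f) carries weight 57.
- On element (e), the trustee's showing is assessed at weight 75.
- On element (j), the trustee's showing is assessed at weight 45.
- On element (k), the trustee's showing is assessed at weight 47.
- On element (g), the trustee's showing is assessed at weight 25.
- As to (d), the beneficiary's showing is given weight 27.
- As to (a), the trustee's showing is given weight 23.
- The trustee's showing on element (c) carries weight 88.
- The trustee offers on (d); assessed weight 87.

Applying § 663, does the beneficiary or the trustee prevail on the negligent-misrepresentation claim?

beneficiary

— Issue I —
Stage I.1 — burden on beneficiary; standard: the balance of probabilities (weight is at least 53).
    (a): 76 − 23 = 53 ≥ 53 [met]
    (b): 53 ≥ 53 [met]
  Stage I.1 carried; the burden shifts to the trustee.
Stage I.2 — burden on trustee; standard: the balance of probabilities (weight is at least 53).
    (c): 88 − 36 = 52 < 53 [not met]
  The trustee does not carry Stage I.2.
So the beneficiary prevails on this issue.
— Issue II —
Stage II.1 (beneficiary, a more-likely-than-not showing, weight is at least 54): (f) 57 ≥ 54 — meets.
  Stage II.1 carried; the burden remains with the beneficiary.
Stage II.2 (beneficiary, a more-likely-than-not showing, weight is at least 54): (g) net 81−25=56 ≥ 54 — meets.
  The beneficiary carries the last stage.
All stages carried — the beneficiary prevails on this issue.
— Issue III —
At Stage III.1 the beneficiary must meet the balance of probabilities (weight is at least 49): on (h) the weight is 50, ≥ 49, so (h) meets the standard; on (i) the weight is 53 less the opposing 2 gives net 51, which does reach 49, so (i) meets the standard.
  The beneficiary carries Stage III.1; the trustee now bears the burden.
At Stage III.2 the trustee must meet the balance of probabilities (weight is at least 49): on (j) the weight is 45, < 49, so (j) does not meet the standard; on (k) the weight is 47, < 49, so (k) does not meet the standard.
  The trustee does not carry Stage III.2.
So the beneficiary prevails on this issue.
Per-issue: Issue I → beneficiary; Issue II → beneficiary; Issue III → beneficiary. The beneficiary must prevail on at least one issue; overall, the beneficiary prevails.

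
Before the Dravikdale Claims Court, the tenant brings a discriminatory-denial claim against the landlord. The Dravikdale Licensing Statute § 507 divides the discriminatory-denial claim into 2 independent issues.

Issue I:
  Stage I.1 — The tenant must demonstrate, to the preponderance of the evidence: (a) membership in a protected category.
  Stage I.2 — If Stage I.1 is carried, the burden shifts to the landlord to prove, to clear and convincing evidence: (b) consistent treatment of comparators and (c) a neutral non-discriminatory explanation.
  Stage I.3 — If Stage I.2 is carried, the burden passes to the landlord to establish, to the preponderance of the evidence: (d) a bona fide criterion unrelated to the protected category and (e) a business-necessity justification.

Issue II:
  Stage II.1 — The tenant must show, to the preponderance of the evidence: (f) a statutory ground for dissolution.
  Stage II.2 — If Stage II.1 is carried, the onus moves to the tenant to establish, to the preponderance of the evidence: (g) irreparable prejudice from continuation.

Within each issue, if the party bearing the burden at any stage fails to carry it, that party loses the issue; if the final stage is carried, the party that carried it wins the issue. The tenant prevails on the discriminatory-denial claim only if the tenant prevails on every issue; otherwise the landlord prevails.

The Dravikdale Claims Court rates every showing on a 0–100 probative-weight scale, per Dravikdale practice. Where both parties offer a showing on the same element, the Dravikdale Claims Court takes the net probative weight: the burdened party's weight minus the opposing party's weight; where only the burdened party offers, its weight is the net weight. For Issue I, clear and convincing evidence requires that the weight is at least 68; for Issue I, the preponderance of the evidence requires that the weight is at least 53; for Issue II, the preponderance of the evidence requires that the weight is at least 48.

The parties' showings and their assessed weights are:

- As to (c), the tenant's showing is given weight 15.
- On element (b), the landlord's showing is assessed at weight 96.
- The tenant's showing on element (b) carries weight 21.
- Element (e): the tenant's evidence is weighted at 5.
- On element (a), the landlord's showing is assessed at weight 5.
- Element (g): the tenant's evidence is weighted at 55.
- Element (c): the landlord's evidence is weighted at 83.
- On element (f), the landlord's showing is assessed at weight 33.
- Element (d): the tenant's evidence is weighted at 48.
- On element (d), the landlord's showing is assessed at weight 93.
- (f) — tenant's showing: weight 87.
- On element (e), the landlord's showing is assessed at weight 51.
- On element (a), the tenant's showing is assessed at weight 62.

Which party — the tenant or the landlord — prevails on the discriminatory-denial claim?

— Issue I —
Stage I.1 — burden on tenant; standard: the preponderance of the evidence (weight is at least 53).
    (a): 62 − 5 = 57 ≥ 53 [met]
  Stage I.1 is satisfied; the onus moves to the landlord.
Stage I.2 — burden on landlord; standard: clear and convincing evidence (weight is at least 68).
    (b): 96 − 21 = 75 ≥ 68 [met]
    (c): 83 − 15 = 68 ≥ 68 [met]
  Stage I.2 is satisfied; the landlord continues to bear the burden.
Stage I.3 — burden on landlord; standard: the preponderance of the evidence (weight is at least 53).
    (d): 93 − 48 = 45 < 53 [not met]
    (e): 51 − 5 = 46 < 53 [not met]
  The landlord does not carry Stage I.3.
So the tenant prevails on this issue.
— Issue II —
At Stage II.1 the tenant must meet the preponderance of the evidence (weight is at least 48): on (f) the weight is 87 less the opposing 33 gives net 54, which does reach 48, so (f) meets the standard.
  All elements met. The tenant retains the burden for Stage II.2.
At Stage II.2 the tenant must meet the preponderance of the evidence (weight is at least 48): on (g) the weight is 55, ≥ 48, so (g) meets the standard.
  The tenant carries the last stage.
Every stage carried; the tenant prevails on this issue.
Per-issue: Issue I → tenant; Issue II → tenant. The tenant must prevail on every issue; overall, the tenant prevails.

tenant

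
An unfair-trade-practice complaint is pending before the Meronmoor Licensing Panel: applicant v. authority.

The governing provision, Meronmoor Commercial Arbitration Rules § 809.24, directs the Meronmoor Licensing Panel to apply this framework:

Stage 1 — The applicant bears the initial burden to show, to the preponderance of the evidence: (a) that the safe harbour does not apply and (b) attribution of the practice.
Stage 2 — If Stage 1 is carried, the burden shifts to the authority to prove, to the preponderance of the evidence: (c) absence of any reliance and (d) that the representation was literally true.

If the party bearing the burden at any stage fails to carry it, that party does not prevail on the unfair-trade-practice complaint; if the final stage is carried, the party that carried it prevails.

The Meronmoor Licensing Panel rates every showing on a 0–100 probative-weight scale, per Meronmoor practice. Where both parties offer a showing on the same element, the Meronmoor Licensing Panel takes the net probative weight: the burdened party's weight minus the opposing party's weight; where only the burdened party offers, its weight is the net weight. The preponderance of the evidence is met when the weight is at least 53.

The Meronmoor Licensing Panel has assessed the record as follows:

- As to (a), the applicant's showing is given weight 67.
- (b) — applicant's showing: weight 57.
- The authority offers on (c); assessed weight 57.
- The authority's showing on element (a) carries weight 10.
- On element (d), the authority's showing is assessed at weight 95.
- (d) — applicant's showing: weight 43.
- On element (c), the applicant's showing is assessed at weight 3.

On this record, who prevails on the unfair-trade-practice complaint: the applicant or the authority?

applicant

Stage 1 — burden on applicant; standard: the preponderance of the evidence (weight is at least 53).
    (a): 67 − 10 = 57 ≥ 53 [met]
    (b): 57 ≥ 53 [met]
  The applicant carries Stage 1; the authority now bears the burden.
Stage 2 — burden on authority; standard: the preponderance of the evidence (weight is at least 53).
    (c): 57 − 3 = 54 ≥ 53 [met]
    (d): 95 − 43 = 52 < 53 [not met]
  The authority does not carry Stage 2.
The analysis ends at Stage 2; the applicant prevails.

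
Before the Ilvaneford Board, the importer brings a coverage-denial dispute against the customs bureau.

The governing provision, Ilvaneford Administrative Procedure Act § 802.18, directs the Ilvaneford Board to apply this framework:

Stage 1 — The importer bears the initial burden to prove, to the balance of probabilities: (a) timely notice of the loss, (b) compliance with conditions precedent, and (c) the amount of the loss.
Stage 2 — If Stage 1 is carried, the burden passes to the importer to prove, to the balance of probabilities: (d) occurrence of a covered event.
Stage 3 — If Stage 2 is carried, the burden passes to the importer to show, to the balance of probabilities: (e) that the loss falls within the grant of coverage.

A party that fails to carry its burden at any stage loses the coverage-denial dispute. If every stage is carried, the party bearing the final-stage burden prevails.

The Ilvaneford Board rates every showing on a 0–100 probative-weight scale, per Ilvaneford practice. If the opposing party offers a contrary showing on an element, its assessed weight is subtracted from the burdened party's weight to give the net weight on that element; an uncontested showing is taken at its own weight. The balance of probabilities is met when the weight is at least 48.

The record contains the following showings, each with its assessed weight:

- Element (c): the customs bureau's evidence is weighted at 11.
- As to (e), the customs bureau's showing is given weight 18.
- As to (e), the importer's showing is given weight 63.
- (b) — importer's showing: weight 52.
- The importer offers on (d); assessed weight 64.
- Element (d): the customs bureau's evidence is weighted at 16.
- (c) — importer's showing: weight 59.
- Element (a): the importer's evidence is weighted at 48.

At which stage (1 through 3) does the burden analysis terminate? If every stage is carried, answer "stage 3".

stage 3

Stage 1 (importer, the balance of probabilities, weight is at least 48): (a) 48 ≥ 48 — meets; (b) 52 ≥ 48 — meets; (c) net 59−11=48 ≥ 48 — meets.
  All elements met. The importer retains the burden for Stage 2.
Stage 2 (importer, the balance of probabilities, weight is at least 48): (d) net 64−16=48 ≥ 48 — meets.
  Stage 2 is satisfied; the importer continues to bear the burden.
Stage 3 (importer, the balance of probabilities, weight is at least 48): (e) net 63−18=45 < 48 — fails.
  The importer does not carry Stage 3.
So the customs bureau prevails.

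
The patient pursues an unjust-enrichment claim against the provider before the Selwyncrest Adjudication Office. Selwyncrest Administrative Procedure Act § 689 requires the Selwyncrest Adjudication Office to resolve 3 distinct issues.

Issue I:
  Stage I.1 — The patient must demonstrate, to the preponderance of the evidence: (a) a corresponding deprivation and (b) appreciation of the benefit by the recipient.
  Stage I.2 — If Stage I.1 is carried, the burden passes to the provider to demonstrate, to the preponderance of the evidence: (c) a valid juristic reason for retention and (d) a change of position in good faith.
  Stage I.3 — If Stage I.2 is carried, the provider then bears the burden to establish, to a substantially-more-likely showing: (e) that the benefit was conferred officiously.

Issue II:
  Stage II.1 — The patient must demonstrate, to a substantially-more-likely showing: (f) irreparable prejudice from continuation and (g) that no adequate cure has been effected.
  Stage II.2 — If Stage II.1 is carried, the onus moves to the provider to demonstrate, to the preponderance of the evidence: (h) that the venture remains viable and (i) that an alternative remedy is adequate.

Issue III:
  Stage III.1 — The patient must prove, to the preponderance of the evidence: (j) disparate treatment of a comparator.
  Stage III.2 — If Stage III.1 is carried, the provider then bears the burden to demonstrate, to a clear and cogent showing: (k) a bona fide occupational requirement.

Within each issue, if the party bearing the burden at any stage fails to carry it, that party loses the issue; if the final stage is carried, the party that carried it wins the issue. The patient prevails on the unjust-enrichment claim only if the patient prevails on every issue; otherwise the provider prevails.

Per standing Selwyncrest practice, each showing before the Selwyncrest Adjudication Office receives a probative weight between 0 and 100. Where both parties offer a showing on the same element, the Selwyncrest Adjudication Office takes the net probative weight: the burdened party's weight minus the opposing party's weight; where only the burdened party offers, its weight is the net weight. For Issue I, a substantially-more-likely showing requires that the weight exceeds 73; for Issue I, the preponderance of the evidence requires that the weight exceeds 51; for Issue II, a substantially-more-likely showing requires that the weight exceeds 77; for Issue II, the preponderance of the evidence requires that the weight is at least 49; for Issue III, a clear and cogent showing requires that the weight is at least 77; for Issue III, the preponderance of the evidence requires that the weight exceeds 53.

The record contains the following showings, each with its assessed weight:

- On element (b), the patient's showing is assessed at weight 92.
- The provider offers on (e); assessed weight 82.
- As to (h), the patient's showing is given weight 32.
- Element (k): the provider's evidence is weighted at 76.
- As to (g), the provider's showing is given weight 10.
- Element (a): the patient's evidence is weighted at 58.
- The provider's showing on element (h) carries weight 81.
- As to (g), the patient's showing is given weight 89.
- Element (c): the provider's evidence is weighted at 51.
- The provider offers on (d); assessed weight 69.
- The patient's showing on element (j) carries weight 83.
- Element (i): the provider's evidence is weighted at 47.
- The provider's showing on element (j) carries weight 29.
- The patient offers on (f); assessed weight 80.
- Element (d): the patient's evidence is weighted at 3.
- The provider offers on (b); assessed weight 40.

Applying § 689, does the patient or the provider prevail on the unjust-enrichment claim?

— Issue I —
Stage I.1 (patient, the preponderance of the evidence, weight exceeds 51): (a) 58 > 51 — meets; (b) net 92−40=52 > 51 — meets.
  Stage I.1 is satisfied; the onus moves to the provider.
Stage I.2 (provider, the preponderance of the evidence, weight exceeds 51): (c) 51 ≤ 51 — fails; (d) net 69−3=66 > 51 — meets.
  The provider does not carry Stage I.2.
So the patient prevails on this issue.
— Issue II —
Stage II.1 (patient, a substantially-more-likely showing, weight exceeds 77): (f) 80 > 77 — meets; (g) net 89−10=79 > 77 — meets.
  Stage II.1 is satisfied; the onus moves to the provider.
Stage II.2 (provider, the preponderance of the evidence, weight is at least 49): (h) net 81−32=49 ≥ 49 — meets; (i) 47 < 49 — fails.
  The provider does not carry Stage II.2.
So the patient prevails on this issue.
— Issue III —
Stage III.1 (patient, the preponderance of the evidence, weight exceeds 53): (j) net 83−29=54 > 53 — meets.
  All elements met. The burden passes to the provider.
Stage III.2 (provider, a clear and cogent showing, weight is at least 77): (k) 76 < 77 — fails.
  The provider does not carry Stage III.2.
So the patient prevails on this issue.
Per-issue: Issue I → patient; Issue II → patient; Issue III → patient. The patient must prevail on every issue; overall, the patient prevails.

patient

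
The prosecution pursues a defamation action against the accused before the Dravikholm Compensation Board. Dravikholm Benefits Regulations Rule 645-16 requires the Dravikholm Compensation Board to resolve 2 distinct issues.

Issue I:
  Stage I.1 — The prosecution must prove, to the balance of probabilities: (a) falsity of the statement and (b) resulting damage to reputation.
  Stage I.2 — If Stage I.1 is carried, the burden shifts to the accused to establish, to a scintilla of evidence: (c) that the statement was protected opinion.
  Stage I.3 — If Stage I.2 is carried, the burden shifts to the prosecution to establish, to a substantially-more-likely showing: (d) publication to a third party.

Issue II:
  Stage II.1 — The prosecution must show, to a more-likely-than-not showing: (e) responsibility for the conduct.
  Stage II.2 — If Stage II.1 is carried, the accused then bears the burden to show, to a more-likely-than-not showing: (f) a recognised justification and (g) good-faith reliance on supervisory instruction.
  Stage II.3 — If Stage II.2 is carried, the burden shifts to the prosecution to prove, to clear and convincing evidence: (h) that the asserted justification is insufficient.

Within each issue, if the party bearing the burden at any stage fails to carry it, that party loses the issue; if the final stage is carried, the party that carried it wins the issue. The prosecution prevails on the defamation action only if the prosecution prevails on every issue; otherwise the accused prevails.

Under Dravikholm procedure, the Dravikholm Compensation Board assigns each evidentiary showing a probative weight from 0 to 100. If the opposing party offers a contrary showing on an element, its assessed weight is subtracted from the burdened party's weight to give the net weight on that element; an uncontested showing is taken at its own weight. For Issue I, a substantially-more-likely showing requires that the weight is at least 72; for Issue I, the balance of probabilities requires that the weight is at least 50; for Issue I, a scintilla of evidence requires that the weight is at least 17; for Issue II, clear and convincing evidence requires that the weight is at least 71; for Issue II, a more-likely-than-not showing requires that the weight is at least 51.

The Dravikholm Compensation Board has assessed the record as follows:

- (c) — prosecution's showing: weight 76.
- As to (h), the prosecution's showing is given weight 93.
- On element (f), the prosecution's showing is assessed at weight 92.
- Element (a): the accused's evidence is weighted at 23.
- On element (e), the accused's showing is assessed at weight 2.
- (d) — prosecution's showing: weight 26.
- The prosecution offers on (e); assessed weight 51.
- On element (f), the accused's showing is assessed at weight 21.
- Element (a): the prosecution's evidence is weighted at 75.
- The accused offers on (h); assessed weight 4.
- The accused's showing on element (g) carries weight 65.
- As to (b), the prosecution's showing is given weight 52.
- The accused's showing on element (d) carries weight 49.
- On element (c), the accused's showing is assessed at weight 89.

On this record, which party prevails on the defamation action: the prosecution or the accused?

— Issue I —
At Stage I.1 the prosecution must meet the balance of probabilities (weight is at least 50): on (a) the weight is 75 less the opposing 23 gives net 52, which does reach 50, so (a) meets the standard; on (b) the weight is 52, ≥ 50, so (b) meets the standard.
  All elements met. The burden passes to the accused.
At Stage I.2 the accused must meet a scintilla of evidence (weight is at least 17): on (c) the weight is 89 less the opposing 76 gives net 13, < 17, so (c) does not meet the standard.
  Stage I.2 not carried; the accused fails its burden.
The analysis ends at Stage I.2; the prosecution prevails on this issue.
— Issue II —
Stage II.1 (prosecution, a more-likely-than-not showing, weight is at least 51): (e) net 51−2=49 < 51 — fails.
  Not every element is met, so the prosecution fails to carry Stage II.1.
The analysis ends at Stage II.1; the accused prevails on this issue.
Per-issue: Issue I → prosecution; Issue II → accused. The prosecution must prevail on every issue; overall, the accused prevails.

accused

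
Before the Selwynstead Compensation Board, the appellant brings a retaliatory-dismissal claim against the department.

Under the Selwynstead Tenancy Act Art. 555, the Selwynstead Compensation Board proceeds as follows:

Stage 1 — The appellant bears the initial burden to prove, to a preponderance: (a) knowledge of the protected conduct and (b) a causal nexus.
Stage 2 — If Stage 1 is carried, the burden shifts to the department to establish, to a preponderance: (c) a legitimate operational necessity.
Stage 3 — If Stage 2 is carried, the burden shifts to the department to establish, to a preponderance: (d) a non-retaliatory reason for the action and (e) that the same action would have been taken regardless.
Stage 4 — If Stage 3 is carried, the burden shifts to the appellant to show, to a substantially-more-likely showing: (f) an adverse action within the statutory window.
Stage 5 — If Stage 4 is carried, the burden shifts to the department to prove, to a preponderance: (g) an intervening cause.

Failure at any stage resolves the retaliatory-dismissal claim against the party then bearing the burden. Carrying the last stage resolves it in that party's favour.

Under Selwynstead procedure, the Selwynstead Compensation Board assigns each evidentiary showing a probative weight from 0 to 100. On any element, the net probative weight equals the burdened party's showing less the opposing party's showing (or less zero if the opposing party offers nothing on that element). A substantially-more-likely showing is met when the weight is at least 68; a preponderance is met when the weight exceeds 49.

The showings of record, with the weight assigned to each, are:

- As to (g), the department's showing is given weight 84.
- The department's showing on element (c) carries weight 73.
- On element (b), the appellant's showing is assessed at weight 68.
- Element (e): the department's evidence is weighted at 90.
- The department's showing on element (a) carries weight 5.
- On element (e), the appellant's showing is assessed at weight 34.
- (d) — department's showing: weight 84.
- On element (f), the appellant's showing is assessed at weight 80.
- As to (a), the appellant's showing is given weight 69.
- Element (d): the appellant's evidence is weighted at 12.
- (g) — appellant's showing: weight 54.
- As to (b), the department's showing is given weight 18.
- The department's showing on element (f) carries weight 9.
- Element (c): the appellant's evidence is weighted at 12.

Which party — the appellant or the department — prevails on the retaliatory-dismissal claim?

appellant

Stage 1 (appellant, a preponderance, weight exceeds 49): (a) net 69−5=64 > 49 — meets; (b) net 68−18=50 > 49 — meets.
  Stage 1 is satisfied; the onus moves to the department.
Stage 2 (department, a preponderance, weight exceeds 49): (c) net 73−12=61 > 49 — meets.
  Stage 2 is satisfied; the department continues to bear the burden.
Stage 3 (department, a preponderance, weight exceeds 49): (d) net 84−12=72 > 49 — meets; (e) net 90−34=56 > 49 — meets.
  All elements met. The burden passes to the appellant.
Stage 4 (appellant, a substantially-more-likely showing, weight is at least 68): (f) net 80−9=71 ≥ 68 — meets.
  All elements met. The burden passes to the department.
Stage 5 (department, a preponderance, weight exceeds 49): (g) net 84−54=30 ≤ 49 — fails.
  The department does not carry Stage 5.
The analysis ends at Stage 5; the appellant prevails.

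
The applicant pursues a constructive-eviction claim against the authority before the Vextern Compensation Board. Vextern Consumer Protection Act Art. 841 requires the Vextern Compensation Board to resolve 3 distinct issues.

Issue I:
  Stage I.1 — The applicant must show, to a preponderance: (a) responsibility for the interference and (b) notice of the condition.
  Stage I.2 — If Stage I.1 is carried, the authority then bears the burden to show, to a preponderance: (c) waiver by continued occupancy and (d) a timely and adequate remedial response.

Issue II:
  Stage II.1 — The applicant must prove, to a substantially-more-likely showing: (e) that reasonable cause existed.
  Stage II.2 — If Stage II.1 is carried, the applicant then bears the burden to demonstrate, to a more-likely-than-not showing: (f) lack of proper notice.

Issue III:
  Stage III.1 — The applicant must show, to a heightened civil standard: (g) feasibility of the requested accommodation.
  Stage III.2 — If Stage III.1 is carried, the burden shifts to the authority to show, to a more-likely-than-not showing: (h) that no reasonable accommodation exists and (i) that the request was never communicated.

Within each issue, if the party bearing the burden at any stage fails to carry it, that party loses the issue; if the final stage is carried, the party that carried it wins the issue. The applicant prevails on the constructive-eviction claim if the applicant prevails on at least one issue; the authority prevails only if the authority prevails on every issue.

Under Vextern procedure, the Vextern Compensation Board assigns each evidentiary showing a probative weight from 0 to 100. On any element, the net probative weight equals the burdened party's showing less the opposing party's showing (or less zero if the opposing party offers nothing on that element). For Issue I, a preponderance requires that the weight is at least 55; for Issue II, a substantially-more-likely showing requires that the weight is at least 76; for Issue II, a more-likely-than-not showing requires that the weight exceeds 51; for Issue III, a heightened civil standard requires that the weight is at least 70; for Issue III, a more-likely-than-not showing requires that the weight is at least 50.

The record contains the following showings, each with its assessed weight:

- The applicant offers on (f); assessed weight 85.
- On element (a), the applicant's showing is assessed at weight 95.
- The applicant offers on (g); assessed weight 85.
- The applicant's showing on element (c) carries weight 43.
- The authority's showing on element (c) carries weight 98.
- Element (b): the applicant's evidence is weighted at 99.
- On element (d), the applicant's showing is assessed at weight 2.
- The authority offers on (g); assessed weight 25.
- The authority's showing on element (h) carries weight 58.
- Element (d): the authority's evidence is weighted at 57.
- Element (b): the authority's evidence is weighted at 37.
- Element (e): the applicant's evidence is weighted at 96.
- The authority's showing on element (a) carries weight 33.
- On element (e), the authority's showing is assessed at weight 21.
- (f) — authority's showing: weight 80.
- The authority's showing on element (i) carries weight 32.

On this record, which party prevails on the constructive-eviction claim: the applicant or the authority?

authority

— Issue I —
Stage I.1 — burden on applicant; standard: a preponderance (weight is at least 55).
    (a): 95 − 33 = 62 ≥ 55 [met]
    (b): 99 − 37 = 62 ≥ 55 [met]
  The applicant carries Stage I.1; the authority now bears the burden.
Stage I.2 — burden on authority; standard: a preponderance (weight is at least 55).
    (c): 98 − 43 = 55 ≥ 55 [met]
    (d): 57 − 2 = 55 ≥ 55 [met]
  All elements met at the final stage.
Every stage carried; the authority prevails on this issue.
— Issue II —
Stage II.1 (applicant, a substantially-more-likely showing, weight is at least 76): (e) net 96−21=75 < 76 — fails.
  The applicant does not carry Stage II.1.
So the authority prevails on this issue.
— Issue III —
Stage III.1 — burden on applicant; standard: a heightened civil standard (weight is at least 70).
    (g): 85 − 25 = 60 < 70 [not met]
  The applicant does not carry Stage III.1.
So the authority prevails on this issue.
Per-issue: Issue I → authority; Issue II → authority; Issue III → authority. The applicant must prevail on at least one issue; overall, the authority prevails.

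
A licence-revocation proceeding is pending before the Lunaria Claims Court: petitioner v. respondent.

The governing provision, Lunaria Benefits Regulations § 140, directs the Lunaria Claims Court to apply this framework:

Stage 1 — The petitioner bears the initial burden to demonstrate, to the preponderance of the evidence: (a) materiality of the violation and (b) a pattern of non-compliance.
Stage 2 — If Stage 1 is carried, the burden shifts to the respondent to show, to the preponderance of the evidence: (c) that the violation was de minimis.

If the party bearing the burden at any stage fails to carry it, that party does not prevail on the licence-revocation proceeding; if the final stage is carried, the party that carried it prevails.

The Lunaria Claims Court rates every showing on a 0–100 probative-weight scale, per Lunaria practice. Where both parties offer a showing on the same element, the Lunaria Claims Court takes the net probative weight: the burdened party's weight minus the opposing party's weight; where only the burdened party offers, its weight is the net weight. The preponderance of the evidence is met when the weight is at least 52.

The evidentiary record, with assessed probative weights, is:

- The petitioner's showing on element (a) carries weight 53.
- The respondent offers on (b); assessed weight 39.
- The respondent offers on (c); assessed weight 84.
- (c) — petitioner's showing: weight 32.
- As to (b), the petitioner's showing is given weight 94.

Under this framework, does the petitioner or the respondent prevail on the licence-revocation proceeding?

respondent

Stage 1 (petitioner, the preponderance of the evidence, weight is at least 52): (a) 53 ≥ 52 — meets; (b) net 94−39=55 ≥ 52 — meets.
  Stage 1 carried; the burden shifts to the respondent.
Stage 2 (respondent, the preponderance of the evidence, weight is at least 52): (c) net 84−32=52 ≥ 52 — meets.
  The respondent carries the last stage.
Every stage carried; the respondent prevails.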